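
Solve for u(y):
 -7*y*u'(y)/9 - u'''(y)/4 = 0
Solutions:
 u(y) = C1 + Integral(C2*airyai(-84^(1/3)*y/3) + C3*airybi(-84^(1/3)*y/3), y)


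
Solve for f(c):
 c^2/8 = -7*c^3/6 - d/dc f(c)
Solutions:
 f(c) = C1 - 7*c^4/24 - c^3/24


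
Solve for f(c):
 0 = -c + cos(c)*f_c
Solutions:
 f(c) = C1 + Integral(c/cos(c), c)


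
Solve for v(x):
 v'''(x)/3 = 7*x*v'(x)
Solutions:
 v(x) = C1 + Integral(C2*airyai(21^(1/3)*x) + C3*airybi(21^(1/3)*x), x)


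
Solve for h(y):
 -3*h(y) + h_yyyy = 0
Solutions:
 h(y) = C1*exp(-3^(1/4)*y) + C2*exp(3^(1/4)*y) + C3*sin(3^(1/4)*y) + C4*cos(3^(1/4)*y)


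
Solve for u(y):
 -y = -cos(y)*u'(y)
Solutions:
 u(y) = C1 + Integral(y/cos(y), y)


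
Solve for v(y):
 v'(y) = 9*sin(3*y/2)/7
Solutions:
 v(y) = C1 - 6*cos(3*y/2)/7


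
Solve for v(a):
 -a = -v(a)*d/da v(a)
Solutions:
 v(a) = -sqrt(C1 + a^2)
 v(a) = sqrt(C1 + a^2)


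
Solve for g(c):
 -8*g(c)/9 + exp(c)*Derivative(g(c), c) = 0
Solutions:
 g(c) = C1*exp(-8*exp(-c)/9)


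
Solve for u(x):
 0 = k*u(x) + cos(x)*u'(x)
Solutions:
 u(x) = C1*exp(k*(log(sin(x) - 1) - log(sin(x) + 1))/2)


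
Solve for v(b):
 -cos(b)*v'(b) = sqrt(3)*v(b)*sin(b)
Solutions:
 v(b) = C1*cos(b)^(sqrt(3))


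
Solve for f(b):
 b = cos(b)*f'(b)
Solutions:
 f(b) = C1 + Integral(b/cos(b), b)


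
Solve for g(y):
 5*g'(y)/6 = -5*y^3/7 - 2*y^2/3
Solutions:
 g(y) = C1 - 3*y^4/14 - 4*y^3/15


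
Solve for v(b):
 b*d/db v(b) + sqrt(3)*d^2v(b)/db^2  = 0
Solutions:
 v(b) = C1 + C2*erf(sqrt(2)*3^(3/4)*b/6)


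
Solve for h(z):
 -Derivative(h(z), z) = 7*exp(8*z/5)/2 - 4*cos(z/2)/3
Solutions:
 h(z) = C1 - 35*exp(8*z/5)/16 + 8*sin(z/2)/3


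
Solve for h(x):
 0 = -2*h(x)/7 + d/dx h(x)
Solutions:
 h(x) = C1*exp(2*x/7)


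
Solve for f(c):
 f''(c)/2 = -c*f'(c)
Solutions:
 f(c) = C1 + C2*erf(c)


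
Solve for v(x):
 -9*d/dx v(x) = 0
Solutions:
 v(x) = C1


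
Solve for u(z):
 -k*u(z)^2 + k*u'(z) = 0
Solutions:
 u(z) = -1/(C1 + z)


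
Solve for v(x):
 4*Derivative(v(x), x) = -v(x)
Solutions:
 v(x) = C1*exp(-x/4)


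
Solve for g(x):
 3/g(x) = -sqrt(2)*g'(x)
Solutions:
 g(x) = -sqrt(C1 - 3*sqrt(2)*x)
 g(x) = sqrt(C1 - 3*sqrt(2)*x)


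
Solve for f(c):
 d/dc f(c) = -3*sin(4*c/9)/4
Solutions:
 f(c) = C1 + 27*cos(4*c/9)/16


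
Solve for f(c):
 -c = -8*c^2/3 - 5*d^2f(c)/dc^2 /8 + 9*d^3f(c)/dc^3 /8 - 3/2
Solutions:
 f(c) = C1 + C2*c + C3*exp(5*c/9) - 16*c^4/45 - 172*c^3/75 - 1698*c^2/125


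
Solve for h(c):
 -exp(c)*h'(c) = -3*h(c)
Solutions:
 h(c) = C1*exp(-3*exp(-c))


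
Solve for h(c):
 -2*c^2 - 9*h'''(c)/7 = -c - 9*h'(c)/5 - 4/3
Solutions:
 h(c) = C1 + C2*exp(-sqrt(35)*c/5) + C3*exp(sqrt(35)*c/5) + 10*c^3/27 - 5*c^2/18 + 160*c/189


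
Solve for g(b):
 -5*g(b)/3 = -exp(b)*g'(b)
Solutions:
 g(b) = C1*exp(-5*exp(-b)/3)


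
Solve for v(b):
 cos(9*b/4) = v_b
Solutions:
 v(b) = C1 + 4*sin(9*b/4)/9


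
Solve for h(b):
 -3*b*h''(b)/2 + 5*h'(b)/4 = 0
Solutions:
 h(b) = C1 + C2*b^(11/6)


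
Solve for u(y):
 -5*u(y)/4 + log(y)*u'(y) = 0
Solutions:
 u(y) = C1*exp(5*li(y)/4)


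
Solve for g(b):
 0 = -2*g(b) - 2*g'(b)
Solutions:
 g(b) = C1*exp(-b)


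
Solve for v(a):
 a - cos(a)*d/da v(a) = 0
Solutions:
 v(a) = C1 + Integral(a/cos(a), a)


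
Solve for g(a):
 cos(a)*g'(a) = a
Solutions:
 g(a) = C1 + Integral(a/cos(a), a)


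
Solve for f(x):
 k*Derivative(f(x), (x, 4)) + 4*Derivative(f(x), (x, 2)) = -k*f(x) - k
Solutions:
 f(x) = C1*exp(-x*sqrt((-sqrt(4 - k^2) - 2)/k)) + C2*exp(x*sqrt((-sqrt(4 - k^2) - 2)/k)) + C3*exp(-x*sqrt((sqrt(4 - k^2) - 2)/k)) + C4*exp(x*sqrt((sqrt(4 - k^2) - 2)/k)) - 1


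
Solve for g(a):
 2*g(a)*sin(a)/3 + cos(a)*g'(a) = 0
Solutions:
 g(a) = C1*cos(a)^(2/3)


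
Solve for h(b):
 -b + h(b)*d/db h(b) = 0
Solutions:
 h(b) = -sqrt(C1 + b^2)
 h(b) = sqrt(C1 + b^2)


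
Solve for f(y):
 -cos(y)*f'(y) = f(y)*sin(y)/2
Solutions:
 f(y) = C1*sqrt(cos(y))


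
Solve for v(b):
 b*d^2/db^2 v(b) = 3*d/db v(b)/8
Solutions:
 v(b) = C1 + C2*b^(11/8)


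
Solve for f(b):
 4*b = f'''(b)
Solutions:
 f(b) = C1 + C2*b + C3*b^2 + b^4/6


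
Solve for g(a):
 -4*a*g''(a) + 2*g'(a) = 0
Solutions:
 g(a) = C1 + C2*a^(3/2)


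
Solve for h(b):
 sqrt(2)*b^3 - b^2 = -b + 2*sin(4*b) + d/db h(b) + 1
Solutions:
 h(b) = C1 + sqrt(2)*b^4/4 - b^3/3 + b^2/2 - b + cos(4*b)/2


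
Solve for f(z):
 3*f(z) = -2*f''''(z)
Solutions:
 f(z) = (C1*sin(6^(1/4)*z/2) + C2*cos(6^(1/4)*z/2))*exp(-6^(1/4)*z/2) + (C3*sin(6^(1/4)*z/2) + C4*cos(6^(1/4)*z/2))*exp(6^(1/4)*z/2)


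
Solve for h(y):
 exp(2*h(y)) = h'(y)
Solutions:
 h(y) = log(-sqrt(-1/(C1 + y))) - log(2)/2
 h(y) = log(-1/(C1 + y))/2 - log(2)/2


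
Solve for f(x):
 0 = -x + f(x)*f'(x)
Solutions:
 f(x) = -sqrt(C1 + x^2)
 f(x) = sqrt(C1 + x^2)


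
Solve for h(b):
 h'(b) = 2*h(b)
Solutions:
 h(b) = C1*exp(2*b)


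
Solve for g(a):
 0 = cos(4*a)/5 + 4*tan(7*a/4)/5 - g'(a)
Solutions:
 g(a) = C1 - 16*log(cos(7*a/4))/35 + sin(4*a)/20


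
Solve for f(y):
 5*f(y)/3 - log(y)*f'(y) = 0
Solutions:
 f(y) = C1*exp(5*li(y)/3)


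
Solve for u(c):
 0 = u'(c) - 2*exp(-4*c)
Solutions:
 u(c) = C1 - exp(-4*c)/2


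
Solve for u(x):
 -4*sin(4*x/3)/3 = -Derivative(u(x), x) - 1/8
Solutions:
 u(x) = C1 - x/8 - cos(4*x/3)


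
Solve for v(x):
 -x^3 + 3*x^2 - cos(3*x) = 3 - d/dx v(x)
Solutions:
 v(x) = C1 + x^4/4 - x^3 + 3*x + sin(3*x)/3


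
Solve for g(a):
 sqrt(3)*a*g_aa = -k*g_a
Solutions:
 g(a) = C1 + a^(-sqrt(3)*re(k)/3 + 1)*(C2*sin(sqrt(3)*log(a)*Abs(im(k))/3) + C3*cos(sqrt(3)*log(a)*im(k)/3))


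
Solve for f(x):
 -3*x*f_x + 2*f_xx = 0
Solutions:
 f(x) = C1 + C2*erfi(sqrt(3)*x/2)


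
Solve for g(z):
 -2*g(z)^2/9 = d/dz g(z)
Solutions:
 g(z) = 9/(C1 + 2*z)


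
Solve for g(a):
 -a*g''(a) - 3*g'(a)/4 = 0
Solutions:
 g(a) = C1 + C2*a^(1/4)


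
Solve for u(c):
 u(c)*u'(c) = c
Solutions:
 u(c) = -sqrt(C1 + c^2)
 u(c) = sqrt(C1 + c^2)


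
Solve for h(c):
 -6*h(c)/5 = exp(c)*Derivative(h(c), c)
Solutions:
 h(c) = C1*exp(6*exp(-c)/5)


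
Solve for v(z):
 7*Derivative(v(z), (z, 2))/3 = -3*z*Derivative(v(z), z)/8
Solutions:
 v(z) = C1 + C2*erf(3*sqrt(7)*z/28)


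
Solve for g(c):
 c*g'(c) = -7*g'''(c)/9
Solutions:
 g(c) = C1 + Integral(C2*airyai(-21^(2/3)*c/7) + C3*airybi(-21^(2/3)*c/7), c)


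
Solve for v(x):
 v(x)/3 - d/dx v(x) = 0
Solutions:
 v(x) = C1*exp(x/3)


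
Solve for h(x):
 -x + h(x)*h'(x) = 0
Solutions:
 h(x) = -sqrt(C1 + x^2)
 h(x) = sqrt(C1 + x^2)


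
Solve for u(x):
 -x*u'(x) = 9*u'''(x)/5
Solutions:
 u(x) = C1 + Integral(C2*airyai(-15^(1/3)*x/3) + C3*airybi(-15^(1/3)*x/3), x)


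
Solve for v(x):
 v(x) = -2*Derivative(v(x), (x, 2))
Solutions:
 v(x) = C1*sin(sqrt(2)*x/2) + C2*cos(sqrt(2)*x/2)


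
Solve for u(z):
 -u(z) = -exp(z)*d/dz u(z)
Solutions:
 u(z) = C1*exp(-exp(-z))


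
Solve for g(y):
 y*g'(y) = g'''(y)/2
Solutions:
 g(y) = C1 + Integral(C2*airyai(2^(1/3)*y) + C3*airybi(2^(1/3)*y), y)


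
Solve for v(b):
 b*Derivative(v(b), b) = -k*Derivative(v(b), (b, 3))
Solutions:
 v(b) = C1 + Integral(C2*airyai(b*(-1/k)^(1/3)) + C3*airybi(b*(-1/k)^(1/3)), b)


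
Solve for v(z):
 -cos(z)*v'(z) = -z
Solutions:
 v(z) = C1 + Integral(z/cos(z), z)


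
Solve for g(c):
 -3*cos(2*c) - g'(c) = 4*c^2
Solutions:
 g(c) = C1 - 4*c^3/3 - 3*sin(2*c)/2


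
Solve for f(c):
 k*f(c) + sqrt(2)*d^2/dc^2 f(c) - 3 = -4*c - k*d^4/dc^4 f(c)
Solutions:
 f(c) = C1*exp(-2^(3/4)*c*sqrt((-sqrt(1 - 2*k^2) - 1)/k)/2) + C2*exp(2^(3/4)*c*sqrt((-sqrt(1 - 2*k^2) - 1)/k)/2) + C3*exp(-2^(3/4)*c*sqrt((sqrt(1 - 2*k^2) - 1)/k)/2) + C4*exp(2^(3/4)*c*sqrt((sqrt(1 - 2*k^2) - 1)/k)/2) - 4*c/k + 3/k


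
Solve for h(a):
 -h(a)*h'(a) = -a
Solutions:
 h(a) = -sqrt(C1 + a^2)
 h(a) = sqrt(C1 + a^2)


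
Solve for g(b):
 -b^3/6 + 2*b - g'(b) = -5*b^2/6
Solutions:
 g(b) = C1 - b^4/24 + 5*b^3/18 + b^2


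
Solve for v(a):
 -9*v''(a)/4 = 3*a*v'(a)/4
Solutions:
 v(a) = C1 + C2*erf(sqrt(6)*a/6)


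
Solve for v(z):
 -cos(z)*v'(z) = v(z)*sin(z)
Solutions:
 v(z) = C1*cos(z)


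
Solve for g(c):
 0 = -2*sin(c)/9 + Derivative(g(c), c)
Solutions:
 g(c) = C1 - 2*cos(c)/9


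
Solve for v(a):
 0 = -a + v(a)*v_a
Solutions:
 v(a) = -sqrt(C1 + a^2)
 v(a) = sqrt(C1 + a^2)


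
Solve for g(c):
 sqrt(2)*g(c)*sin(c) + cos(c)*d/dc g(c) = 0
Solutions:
 g(c) = C1*cos(c)^(sqrt(2))


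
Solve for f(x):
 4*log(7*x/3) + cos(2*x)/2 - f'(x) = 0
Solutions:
 f(x) = C1 + 4*x*log(x) - 4*x*log(3) - 4*x + 4*x*log(7) + sin(2*x)/4


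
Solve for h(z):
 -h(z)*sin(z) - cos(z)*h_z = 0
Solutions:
 h(z) = C1*cos(z)


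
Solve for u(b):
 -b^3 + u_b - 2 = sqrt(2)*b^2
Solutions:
 u(b) = C1 + b^4/4 + sqrt(2)*b^3/3 + 2*b


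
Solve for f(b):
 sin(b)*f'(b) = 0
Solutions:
 f(b) = C1


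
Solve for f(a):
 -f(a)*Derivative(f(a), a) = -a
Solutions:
 f(a) = -sqrt(C1 + a^2)
 f(a) = sqrt(C1 + a^2)


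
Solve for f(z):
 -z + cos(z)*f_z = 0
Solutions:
 f(z) = C1 + Integral(z/cos(z), z)


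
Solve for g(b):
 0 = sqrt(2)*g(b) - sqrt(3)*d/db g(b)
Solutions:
 g(b) = C1*exp(sqrt(6)*b/3)


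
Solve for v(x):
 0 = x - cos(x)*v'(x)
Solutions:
 v(x) = C1 + Integral(x/cos(x), x)


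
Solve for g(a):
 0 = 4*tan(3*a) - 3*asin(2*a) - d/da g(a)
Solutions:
 g(a) = C1 - 3*a*asin(2*a) - 3*sqrt(1 - 4*a^2)/2 - 4*log(cos(3*a))/3


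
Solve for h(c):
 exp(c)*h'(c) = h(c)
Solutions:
 h(c) = C1*exp(-exp(-c))


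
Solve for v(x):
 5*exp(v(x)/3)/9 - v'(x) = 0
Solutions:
 v(x) = 3*log(-1/(C1 + 5*x)) + 9*log(3)


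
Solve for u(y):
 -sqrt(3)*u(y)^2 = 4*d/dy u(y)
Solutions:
 u(y) = 4/(C1 + sqrt(3)*y)


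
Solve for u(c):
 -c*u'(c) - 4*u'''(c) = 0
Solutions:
 u(c) = C1 + Integral(C2*airyai(-2^(1/3)*c/2) + C3*airybi(-2^(1/3)*c/2), c)


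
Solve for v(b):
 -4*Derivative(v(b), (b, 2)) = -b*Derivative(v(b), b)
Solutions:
 v(b) = C1 + C2*erfi(sqrt(2)*b/4)


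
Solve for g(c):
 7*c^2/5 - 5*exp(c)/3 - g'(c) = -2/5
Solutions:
 g(c) = C1 + 7*c^3/15 + 2*c/5 - 5*exp(c)/3


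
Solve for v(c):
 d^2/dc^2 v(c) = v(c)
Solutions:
 v(c) = C1*exp(-c) + C2*exp(c)


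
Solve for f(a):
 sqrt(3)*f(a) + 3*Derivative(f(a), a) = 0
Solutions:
 f(a) = C1*exp(-sqrt(3)*a/3)


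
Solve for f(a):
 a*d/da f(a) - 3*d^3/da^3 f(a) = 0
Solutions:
 f(a) = C1 + Integral(C2*airyai(3^(2/3)*a/3) + C3*airybi(3^(2/3)*a/3), a)


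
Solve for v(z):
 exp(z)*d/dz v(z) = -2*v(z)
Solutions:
 v(z) = C1*exp(2*exp(-z))


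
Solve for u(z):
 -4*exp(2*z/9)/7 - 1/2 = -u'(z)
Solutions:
 u(z) = C1 + z/2 + 18*exp(2*z/9)/7


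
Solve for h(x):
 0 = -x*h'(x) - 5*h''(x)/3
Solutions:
 h(x) = C1 + C2*erf(sqrt(30)*x/10)


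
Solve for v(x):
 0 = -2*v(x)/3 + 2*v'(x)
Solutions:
 v(x) = C1*exp(x/3)


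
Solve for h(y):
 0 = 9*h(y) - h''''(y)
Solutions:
 h(y) = C1*exp(-sqrt(3)*y) + C2*exp(sqrt(3)*y) + C3*sin(sqrt(3)*y) + C4*cos(sqrt(3)*y)


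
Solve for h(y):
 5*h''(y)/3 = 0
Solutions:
 h(y) = C1 + C2*y


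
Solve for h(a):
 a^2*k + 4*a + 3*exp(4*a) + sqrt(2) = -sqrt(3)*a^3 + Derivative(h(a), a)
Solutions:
 h(a) = C1 + sqrt(3)*a^4/4 + a^3*k/3 + 2*a^2 + sqrt(2)*a + 3*exp(4*a)/4


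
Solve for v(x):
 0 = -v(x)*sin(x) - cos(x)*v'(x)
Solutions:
 v(x) = C1*cos(x)


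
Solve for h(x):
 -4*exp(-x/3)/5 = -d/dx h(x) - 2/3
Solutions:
 h(x) = C1 - 2*x/3 - 12*exp(-x/3)/5


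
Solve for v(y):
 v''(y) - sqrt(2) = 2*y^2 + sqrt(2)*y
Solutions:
 v(y) = C1 + C2*y + y^4/6 + sqrt(2)*y^3/6 + sqrt(2)*y^2/2


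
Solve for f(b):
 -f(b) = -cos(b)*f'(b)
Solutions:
 f(b) = C1*sqrt(sin(b) + 1)/sqrt(sin(b) - 1)


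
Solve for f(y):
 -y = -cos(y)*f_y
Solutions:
 f(y) = C1 + Integral(y/cos(y), y)


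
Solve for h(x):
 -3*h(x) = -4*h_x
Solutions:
 h(x) = C1*exp(3*x/4)


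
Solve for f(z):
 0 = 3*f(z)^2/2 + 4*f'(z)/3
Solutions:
 f(z) = 8/(C1 + 9*z)


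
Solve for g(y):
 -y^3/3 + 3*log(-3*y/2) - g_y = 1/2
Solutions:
 g(y) = C1 - y^4/12 + 3*y*log(-y) + y*(-7/2 - 3*log(2) + 3*log(3))


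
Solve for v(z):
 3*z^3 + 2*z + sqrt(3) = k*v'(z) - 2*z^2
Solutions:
 v(z) = C1 + 3*z^4/(4*k) + 2*z^3/(3*k) + z^2/k + sqrt(3)*z/k


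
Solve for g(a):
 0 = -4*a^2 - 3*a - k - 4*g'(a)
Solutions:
 g(a) = C1 - a^3/3 - 3*a^2/8 - a*k/4


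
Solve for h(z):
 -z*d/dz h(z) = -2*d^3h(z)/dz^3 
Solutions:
 h(z) = C1 + Integral(C2*airyai(2^(2/3)*z/2) + C3*airybi(2^(2/3)*z/2), z)


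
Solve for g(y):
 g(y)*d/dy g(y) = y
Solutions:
 g(y) = -sqrt(C1 + y^2)
 g(y) = sqrt(C1 + y^2)


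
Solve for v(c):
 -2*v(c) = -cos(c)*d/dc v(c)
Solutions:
 v(c) = C1*(sin(c) + 1)/(sin(c) - 1)


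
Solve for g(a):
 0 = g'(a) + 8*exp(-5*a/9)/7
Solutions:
 g(a) = C1 + 72*exp(-5*a/9)/35


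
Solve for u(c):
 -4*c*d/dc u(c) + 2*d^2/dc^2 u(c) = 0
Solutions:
 u(c) = C1 + C2*erfi(c)


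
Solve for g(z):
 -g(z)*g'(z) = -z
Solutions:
 g(z) = -sqrt(C1 + z^2)
 g(z) = sqrt(C1 + z^2)


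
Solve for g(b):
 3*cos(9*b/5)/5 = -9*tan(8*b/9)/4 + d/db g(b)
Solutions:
 g(b) = C1 - 81*log(cos(8*b/9))/32 + sin(9*b/5)/3


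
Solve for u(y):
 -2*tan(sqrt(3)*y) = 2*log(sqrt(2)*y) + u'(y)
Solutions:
 u(y) = C1 - 2*y*log(y) - y*log(2) + 2*y + 2*sqrt(3)*log(cos(sqrt(3)*y))/3


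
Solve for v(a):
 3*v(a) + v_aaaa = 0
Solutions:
 v(a) = (C1*sin(sqrt(2)*3^(1/4)*a/2) + C2*cos(sqrt(2)*3^(1/4)*a/2))*exp(-sqrt(2)*3^(1/4)*a/2) + (C3*sin(sqrt(2)*3^(1/4)*a/2) + C4*cos(sqrt(2)*3^(1/4)*a/2))*exp(sqrt(2)*3^(1/4)*a/2)


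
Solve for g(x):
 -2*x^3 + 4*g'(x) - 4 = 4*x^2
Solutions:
 g(x) = C1 + x^4/8 + x^3/3 + x


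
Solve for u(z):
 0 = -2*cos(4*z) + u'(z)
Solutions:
 u(z) = C1 + sin(4*z)/2


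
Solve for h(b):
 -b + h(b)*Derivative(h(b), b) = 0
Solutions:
 h(b) = -sqrt(C1 + b^2)
 h(b) = sqrt(C1 + b^2)


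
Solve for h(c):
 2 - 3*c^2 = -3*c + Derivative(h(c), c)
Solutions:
 h(c) = C1 - c^3 + 3*c^2/2 + 2*c


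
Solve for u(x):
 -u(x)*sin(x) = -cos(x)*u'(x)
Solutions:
 u(x) = C1/cos(x)


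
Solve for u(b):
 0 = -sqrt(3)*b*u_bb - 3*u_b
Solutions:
 u(b) = C1 + C2*b^(1 - sqrt(3))


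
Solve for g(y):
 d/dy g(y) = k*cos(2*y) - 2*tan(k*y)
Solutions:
 g(y) = C1 + k*sin(2*y)/2 - 2*Piecewise((-log(cos(k*y))/k, Ne(k, 0)), (0, True))


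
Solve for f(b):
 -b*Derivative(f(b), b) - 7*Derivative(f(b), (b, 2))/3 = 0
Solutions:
 f(b) = C1 + C2*erf(sqrt(42)*b/14)


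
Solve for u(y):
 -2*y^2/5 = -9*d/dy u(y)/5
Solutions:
 u(y) = C1 + 2*y^3/27


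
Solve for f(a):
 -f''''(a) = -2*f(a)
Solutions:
 f(a) = C1*exp(-2^(1/4)*a) + C2*exp(2^(1/4)*a) + C3*sin(2^(1/4)*a) + C4*cos(2^(1/4)*a)


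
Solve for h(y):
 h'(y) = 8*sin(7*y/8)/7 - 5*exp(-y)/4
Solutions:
 h(y) = C1 - 64*cos(7*y/8)/49 + 5*exp(-y)/4


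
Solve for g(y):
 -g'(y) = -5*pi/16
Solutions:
 g(y) = C1 + 5*pi*y/16


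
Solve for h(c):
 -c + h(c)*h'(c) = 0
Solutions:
 h(c) = -sqrt(C1 + c^2)
 h(c) = sqrt(C1 + c^2)


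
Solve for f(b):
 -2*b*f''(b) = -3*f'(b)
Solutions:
 f(b) = C1 + C2*b^(5/2)


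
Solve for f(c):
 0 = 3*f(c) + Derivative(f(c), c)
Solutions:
 f(c) = C1*exp(-3*c)


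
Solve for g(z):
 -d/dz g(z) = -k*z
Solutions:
 g(z) = C1 + k*z^2/2


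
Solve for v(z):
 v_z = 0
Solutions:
 v(z) = C1


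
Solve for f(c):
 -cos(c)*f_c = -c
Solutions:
 f(c) = C1 + Integral(c/cos(c), c)


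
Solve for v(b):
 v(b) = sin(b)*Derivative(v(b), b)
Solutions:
 v(b) = C1*sqrt(cos(b) - 1)/sqrt(cos(b) + 1)


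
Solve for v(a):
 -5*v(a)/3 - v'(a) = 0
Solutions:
 v(a) = C1*exp(-5*a/3)


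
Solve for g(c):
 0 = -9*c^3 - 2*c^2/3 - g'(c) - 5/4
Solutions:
 g(c) = C1 - 9*c^4/4 - 2*c^3/9 - 5*c/4


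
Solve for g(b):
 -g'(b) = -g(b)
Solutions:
 g(b) = C1*exp(b)


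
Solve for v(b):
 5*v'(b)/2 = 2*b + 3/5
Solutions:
 v(b) = C1 + 2*b^2/5 + 6*b/25


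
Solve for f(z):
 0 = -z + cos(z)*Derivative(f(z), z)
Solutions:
 f(z) = C1 + Integral(z/cos(z), z)


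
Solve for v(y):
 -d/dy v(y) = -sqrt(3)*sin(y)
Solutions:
 v(y) = C1 - sqrt(3)*cos(y)


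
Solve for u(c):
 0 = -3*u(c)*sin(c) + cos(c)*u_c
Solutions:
 u(c) = C1/cos(c)^3


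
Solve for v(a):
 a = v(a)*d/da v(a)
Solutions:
 v(a) = -sqrt(C1 + a^2)
 v(a) = sqrt(C1 + a^2)


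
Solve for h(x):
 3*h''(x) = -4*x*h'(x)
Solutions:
 h(x) = C1 + C2*erf(sqrt(6)*x/3)


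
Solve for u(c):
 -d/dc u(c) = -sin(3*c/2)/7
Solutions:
 u(c) = C1 - 2*cos(3*c/2)/21


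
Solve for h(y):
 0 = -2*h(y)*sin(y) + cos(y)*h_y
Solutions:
 h(y) = C1/cos(y)^2


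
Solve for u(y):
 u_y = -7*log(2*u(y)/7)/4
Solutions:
 4*Integral(1/(log(_y) - log(7) + log(2)), (_y, u(y)))/7 = C1 - y


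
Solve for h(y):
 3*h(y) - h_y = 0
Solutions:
 h(y) = C1*exp(3*y)


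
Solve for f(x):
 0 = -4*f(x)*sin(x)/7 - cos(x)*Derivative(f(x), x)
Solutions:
 f(x) = C1*cos(x)^(4/7)


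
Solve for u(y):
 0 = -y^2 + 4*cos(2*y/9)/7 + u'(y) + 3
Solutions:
 u(y) = C1 + y^3/3 - 3*y - 18*sin(2*y/9)/7


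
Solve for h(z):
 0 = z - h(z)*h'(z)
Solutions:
 h(z) = -sqrt(C1 + z^2)
 h(z) = sqrt(C1 + z^2)


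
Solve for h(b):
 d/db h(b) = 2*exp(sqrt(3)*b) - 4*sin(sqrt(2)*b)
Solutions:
 h(b) = C1 + 2*sqrt(3)*exp(sqrt(3)*b)/3 + 2*sqrt(2)*cos(sqrt(2)*b)


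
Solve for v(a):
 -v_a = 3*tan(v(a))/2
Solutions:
 v(a) = pi - asin(C1*exp(-3*a/2))
 v(a) = asin(C1*exp(-3*a/2))


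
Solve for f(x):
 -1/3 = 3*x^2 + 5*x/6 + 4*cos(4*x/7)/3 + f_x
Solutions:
 f(x) = C1 - x^3 - 5*x^2/12 - x/3 - 7*sin(4*x/7)/3


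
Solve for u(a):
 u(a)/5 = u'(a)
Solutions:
 u(a) = C1*exp(a/5)


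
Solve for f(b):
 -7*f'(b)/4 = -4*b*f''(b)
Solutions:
 f(b) = C1 + C2*b^(23/16)


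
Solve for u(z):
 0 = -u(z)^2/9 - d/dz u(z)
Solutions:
 u(z) = 9/(C1 + z)


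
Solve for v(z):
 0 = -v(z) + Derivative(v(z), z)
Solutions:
 v(z) = C1*exp(z)


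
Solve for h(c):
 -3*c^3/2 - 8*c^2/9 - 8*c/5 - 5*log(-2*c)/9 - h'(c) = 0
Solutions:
 h(c) = C1 - 3*c^4/8 - 8*c^3/27 - 4*c^2/5 - 5*c*log(-c)/9 + 5*c*(1 - log(2))/9


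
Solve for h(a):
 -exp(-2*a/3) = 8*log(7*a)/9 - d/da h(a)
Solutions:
 h(a) = C1 + 8*a*log(a)/9 + 8*a*(-1 + log(7))/9 - 3*exp(-2*a/3)/2


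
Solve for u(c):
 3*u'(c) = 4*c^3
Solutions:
 u(c) = C1 + c^4/3


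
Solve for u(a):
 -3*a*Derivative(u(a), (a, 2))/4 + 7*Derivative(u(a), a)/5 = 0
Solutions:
 u(a) = C1 + C2*a^(43/15)


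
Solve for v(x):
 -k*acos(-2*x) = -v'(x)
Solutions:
 v(x) = C1 + k*(x*acos(-2*x) + sqrt(1 - 4*x^2)/2)


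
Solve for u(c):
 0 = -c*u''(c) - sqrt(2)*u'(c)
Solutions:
 u(c) = C1 + C2*c^(1 - sqrt(2))


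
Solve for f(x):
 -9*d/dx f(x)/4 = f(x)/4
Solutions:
 f(x) = C1*exp(-x/9)


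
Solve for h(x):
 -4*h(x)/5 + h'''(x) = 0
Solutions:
 h(x) = C3*exp(10^(2/3)*x/5) + (C1*sin(10^(2/3)*sqrt(3)*x/10) + C2*cos(10^(2/3)*sqrt(3)*x/10))*exp(-10^(2/3)*x/10)


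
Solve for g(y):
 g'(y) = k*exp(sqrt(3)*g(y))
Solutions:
 g(y) = sqrt(3)*(2*log(-1/(C1 + k*y)) - log(3))/6


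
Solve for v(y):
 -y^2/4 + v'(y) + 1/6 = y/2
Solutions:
 v(y) = C1 + y^3/12 + y^2/4 - y/6


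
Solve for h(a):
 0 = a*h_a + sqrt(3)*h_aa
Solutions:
 h(a) = C1 + C2*erf(sqrt(2)*3^(3/4)*a/6)


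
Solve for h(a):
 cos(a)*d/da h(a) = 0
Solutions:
 h(a) = C1


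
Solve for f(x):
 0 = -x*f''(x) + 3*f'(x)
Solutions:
 f(x) = C1 + C2*x^4


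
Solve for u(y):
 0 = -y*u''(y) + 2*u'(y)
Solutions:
 u(y) = C1 + C2*y^3


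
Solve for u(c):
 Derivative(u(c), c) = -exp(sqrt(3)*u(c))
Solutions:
 u(c) = sqrt(3)*(2*log(1/(C1 + c)) - log(3))/6


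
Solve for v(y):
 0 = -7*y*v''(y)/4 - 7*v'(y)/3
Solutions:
 v(y) = C1 + C2/y^(1/3)


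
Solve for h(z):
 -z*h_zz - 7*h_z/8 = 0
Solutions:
 h(z) = C1 + C2*z^(1/8)


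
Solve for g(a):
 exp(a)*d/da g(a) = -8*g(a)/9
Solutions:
 g(a) = C1*exp(8*exp(-a)/9)


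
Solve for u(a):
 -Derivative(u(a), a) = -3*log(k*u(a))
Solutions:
 li(k*u(a))/k = C1 + 3*a


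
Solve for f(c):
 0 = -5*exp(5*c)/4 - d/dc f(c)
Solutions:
 f(c) = C1 - exp(5*c)/4


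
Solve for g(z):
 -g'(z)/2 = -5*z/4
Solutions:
 g(z) = C1 + 5*z^2/4


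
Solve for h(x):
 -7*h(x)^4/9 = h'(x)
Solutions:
 h(x) = 3^(1/3)*(1/(C1 + 7*x))^(1/3)
 h(x) = (-3^(1/3) - 3^(5/6)*I)*(1/(C1 + 7*x))^(1/3)/2
 h(x) = (-3^(1/3) + 3^(5/6)*I)*(1/(C1 + 7*x))^(1/3)/2


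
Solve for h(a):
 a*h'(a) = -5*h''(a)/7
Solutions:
 h(a) = C1 + C2*erf(sqrt(70)*a/10)


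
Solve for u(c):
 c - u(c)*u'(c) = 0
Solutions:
 u(c) = -sqrt(C1 + c^2)
 u(c) = sqrt(C1 + c^2)


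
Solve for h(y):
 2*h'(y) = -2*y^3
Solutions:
 h(y) = C1 - y^4/4


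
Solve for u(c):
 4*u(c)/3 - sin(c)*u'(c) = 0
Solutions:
 u(c) = C1*(cos(c) - 1)^(2/3)/(cos(c) + 1)^(2/3)


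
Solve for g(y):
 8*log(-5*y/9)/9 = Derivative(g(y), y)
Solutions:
 g(y) = C1 + 8*y*log(-y)/9 + 8*y*(-2*log(3) - 1 + log(5))/9


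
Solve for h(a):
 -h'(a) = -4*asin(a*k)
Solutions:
 h(a) = C1 + 4*Piecewise((a*asin(a*k) + sqrt(-a^2*k^2 + 1)/k, Ne(k, 0)), (0, True))


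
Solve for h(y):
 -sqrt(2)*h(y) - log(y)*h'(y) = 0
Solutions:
 h(y) = C1*exp(-sqrt(2)*li(y))


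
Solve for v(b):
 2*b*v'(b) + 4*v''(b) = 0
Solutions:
 v(b) = C1 + C2*erf(b/2)


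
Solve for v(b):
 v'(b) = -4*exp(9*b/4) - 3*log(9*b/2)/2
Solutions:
 v(b) = C1 - 3*b*log(b)/2 + b*(-3*log(3) + 3*log(2)/2 + 3/2) - 16*exp(9*b/4)/9


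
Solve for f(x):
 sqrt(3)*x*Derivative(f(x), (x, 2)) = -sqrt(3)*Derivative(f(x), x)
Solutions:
 f(x) = C1 + C2*log(x)


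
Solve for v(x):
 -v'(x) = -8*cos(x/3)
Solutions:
 v(x) = C1 + 24*sin(x/3)


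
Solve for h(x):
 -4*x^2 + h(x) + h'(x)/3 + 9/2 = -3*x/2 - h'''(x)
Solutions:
 h(x) = C1*exp(2^(1/3)*x*(-2/(27 + sqrt(733))^(1/3) + 2^(1/3)*(27 + sqrt(733))^(1/3))/12)*sin(2^(1/3)*sqrt(3)*x*(2/(27 + sqrt(733))^(1/3) + 2^(1/3)*(27 + sqrt(733))^(1/3))/12) + C2*exp(2^(1/3)*x*(-2/(27 + sqrt(733))^(1/3) + 2^(1/3)*(27 + sqrt(733))^(1/3))/12)*cos(2^(1/3)*sqrt(3)*x*(2/(27 + sqrt(733))^(1/3) + 2^(1/3)*(27 + sqrt(733))^(1/3))/12) + C3*exp(-2^(1/3)*x*(-2/(27 + sqrt(733))^(1/3) + 2^(1/3)*(27 + sqrt(733))^(1/3))/6) + 4*x^2 - 25*x/6 - 28/9


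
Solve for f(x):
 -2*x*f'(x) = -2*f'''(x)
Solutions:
 f(x) = C1 + Integral(C2*airyai(x) + C3*airybi(x), x)


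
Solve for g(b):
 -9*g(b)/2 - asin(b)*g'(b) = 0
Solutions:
 g(b) = C1*exp(-9*Integral(1/asin(b), b)/2)


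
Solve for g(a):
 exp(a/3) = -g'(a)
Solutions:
 g(a) = C1 - 3*exp(a/3)


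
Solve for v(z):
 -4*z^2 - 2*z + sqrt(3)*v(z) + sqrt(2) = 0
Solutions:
 v(z) = 4*sqrt(3)*z^2/3 + 2*sqrt(3)*z/3 - sqrt(6)/3


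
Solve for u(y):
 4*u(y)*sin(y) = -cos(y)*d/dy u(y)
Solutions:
 u(y) = C1*cos(y)^4


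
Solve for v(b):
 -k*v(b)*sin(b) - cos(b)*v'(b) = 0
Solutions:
 v(b) = C1*exp(k*log(cos(b)))


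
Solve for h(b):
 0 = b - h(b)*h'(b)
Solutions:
 h(b) = -sqrt(C1 + b^2)
 h(b) = sqrt(C1 + b^2)


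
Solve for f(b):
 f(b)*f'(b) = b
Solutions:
 f(b) = -sqrt(C1 + b^2)
 f(b) = sqrt(C1 + b^2)


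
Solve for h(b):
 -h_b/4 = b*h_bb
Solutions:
 h(b) = C1 + C2*b^(3/4)


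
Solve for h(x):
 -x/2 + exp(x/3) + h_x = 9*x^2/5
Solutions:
 h(x) = C1 + 3*x^3/5 + x^2/4 - 3*exp(x/3)


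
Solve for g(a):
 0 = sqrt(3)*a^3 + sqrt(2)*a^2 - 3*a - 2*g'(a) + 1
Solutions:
 g(a) = C1 + sqrt(3)*a^4/8 + sqrt(2)*a^3/6 - 3*a^2/4 + a/2


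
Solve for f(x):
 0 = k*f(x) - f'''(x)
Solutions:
 f(x) = C1*exp(k^(1/3)*x) + C2*exp(k^(1/3)*x*(-1 + sqrt(3)*I)/2) + C3*exp(-k^(1/3)*x*(1 + sqrt(3)*I)/2)


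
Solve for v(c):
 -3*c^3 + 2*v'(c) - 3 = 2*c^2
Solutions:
 v(c) = C1 + 3*c^4/8 + c^3/3 + 3*c/2


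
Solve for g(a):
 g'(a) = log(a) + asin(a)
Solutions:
 g(a) = C1 + a*log(a) + a*asin(a) - a + sqrt(1 - a^2)


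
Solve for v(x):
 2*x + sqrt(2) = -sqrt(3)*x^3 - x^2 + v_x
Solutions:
 v(x) = C1 + sqrt(3)*x^4/4 + x^3/3 + x^2 + sqrt(2)*x


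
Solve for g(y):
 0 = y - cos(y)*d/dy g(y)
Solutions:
 g(y) = C1 + Integral(y/cos(y), y)


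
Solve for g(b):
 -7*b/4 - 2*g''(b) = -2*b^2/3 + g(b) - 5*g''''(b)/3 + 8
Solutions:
 g(b) = C1*exp(-sqrt(5)*b*sqrt(3 + 2*sqrt(6))/5) + C2*exp(sqrt(5)*b*sqrt(3 + 2*sqrt(6))/5) + C3*sin(sqrt(5)*b*sqrt(-3 + 2*sqrt(6))/5) + C4*cos(sqrt(5)*b*sqrt(-3 + 2*sqrt(6))/5) + 2*b^2/3 - 7*b/4 - 32/3


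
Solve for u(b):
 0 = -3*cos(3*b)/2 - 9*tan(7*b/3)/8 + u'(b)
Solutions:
 u(b) = C1 - 27*log(cos(7*b/3))/56 + sin(3*b)/2


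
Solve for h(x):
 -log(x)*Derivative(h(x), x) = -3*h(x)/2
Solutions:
 h(x) = C1*exp(3*li(x)/2)


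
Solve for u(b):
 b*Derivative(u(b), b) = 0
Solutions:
 u(b) = C1


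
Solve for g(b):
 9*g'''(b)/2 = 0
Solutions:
 g(b) = C1 + C2*b + C3*b^2


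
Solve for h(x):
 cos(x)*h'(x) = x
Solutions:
 h(x) = C1 + Integral(x/cos(x), x)


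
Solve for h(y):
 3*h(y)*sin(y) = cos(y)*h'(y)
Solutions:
 h(y) = C1/cos(y)^3


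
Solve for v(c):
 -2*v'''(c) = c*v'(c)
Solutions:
 v(c) = C1 + Integral(C2*airyai(-2^(2/3)*c/2) + C3*airybi(-2^(2/3)*c/2), c)


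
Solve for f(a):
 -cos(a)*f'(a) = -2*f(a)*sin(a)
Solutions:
 f(a) = C1/cos(a)^2


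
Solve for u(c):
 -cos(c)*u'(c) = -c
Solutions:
 u(c) = C1 + Integral(c/cos(c), c)


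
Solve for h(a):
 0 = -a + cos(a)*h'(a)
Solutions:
 h(a) = C1 + Integral(a/cos(a), a)


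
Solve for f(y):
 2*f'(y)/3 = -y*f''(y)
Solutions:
 f(y) = C1 + C2*y^(1/3)


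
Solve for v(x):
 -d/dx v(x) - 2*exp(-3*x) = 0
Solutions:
 v(x) = C1 + 2*exp(-3*x)/3


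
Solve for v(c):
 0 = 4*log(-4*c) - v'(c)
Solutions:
 v(c) = C1 + 4*c*log(-c) + 4*c*(-1 + 2*log(2))


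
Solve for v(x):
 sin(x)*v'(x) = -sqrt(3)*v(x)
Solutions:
 v(x) = C1*(cos(x) + 1)^(sqrt(3)/2)/(cos(x) - 1)^(sqrt(3)/2)


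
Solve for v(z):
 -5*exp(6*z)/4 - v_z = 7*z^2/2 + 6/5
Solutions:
 v(z) = C1 - 7*z^3/6 - 6*z/5 - 5*exp(6*z)/24


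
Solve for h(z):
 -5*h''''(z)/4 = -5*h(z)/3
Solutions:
 h(z) = C1*exp(-sqrt(2)*3^(3/4)*z/3) + C2*exp(sqrt(2)*3^(3/4)*z/3) + C3*sin(sqrt(2)*3^(3/4)*z/3) + C4*cos(sqrt(2)*3^(3/4)*z/3)


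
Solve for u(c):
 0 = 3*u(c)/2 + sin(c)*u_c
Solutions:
 u(c) = C1*(cos(c) + 1)^(3/4)/(cos(c) - 1)^(3/4)


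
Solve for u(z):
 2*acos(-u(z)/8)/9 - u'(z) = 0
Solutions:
 Integral(1/acos(-_y/8), (_y, u(z))) = C1 + 2*z/9


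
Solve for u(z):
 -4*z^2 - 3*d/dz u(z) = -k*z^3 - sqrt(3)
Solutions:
 u(z) = C1 + k*z^4/12 - 4*z^3/9 + sqrt(3)*z/3


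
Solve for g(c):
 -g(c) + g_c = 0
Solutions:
 g(c) = C1*exp(c)


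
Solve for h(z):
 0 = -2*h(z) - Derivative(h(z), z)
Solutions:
 h(z) = C1*exp(-2*z)


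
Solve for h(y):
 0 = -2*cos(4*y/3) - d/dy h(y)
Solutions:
 h(y) = C1 - 3*sin(4*y/3)/2


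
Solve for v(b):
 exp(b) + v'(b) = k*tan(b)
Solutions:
 v(b) = C1 - k*log(cos(b)) - exp(b)


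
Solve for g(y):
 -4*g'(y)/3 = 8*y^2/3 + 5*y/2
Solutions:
 g(y) = C1 - 2*y^3/3 - 15*y^2/16


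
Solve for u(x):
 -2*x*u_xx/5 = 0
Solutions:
 u(x) = C1 + C2*x


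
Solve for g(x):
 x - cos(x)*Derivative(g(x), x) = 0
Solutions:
 g(x) = C1 + Integral(x/cos(x), x)


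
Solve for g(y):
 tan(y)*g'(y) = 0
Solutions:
 g(y) = C1


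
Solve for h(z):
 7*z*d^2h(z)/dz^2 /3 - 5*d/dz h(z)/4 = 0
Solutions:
 h(z) = C1 + C2*z^(43/28)


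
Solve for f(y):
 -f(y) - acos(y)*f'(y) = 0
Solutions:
 f(y) = C1*exp(-Integral(1/acos(y), y))


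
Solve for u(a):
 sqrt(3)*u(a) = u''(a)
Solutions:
 u(a) = C1*exp(-3^(1/4)*a) + C2*exp(3^(1/4)*a)


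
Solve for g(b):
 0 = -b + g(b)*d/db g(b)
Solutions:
 g(b) = -sqrt(C1 + b^2)
 g(b) = sqrt(C1 + b^2)


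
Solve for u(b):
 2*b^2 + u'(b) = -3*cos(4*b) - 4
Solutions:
 u(b) = C1 - 2*b^3/3 - 4*b - 3*sin(4*b)/4


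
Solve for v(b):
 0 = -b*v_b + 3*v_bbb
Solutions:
 v(b) = C1 + Integral(C2*airyai(3^(2/3)*b/3) + C3*airybi(3^(2/3)*b/3), b)


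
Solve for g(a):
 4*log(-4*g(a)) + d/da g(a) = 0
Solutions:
 Integral(1/(log(-_y) + 2*log(2)), (_y, g(a)))/4 = C1 - a


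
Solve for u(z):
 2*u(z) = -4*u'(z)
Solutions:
 u(z) = C1*exp(-z/2)


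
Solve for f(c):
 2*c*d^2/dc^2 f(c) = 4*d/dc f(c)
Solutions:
 f(c) = C1 + C2*c^3


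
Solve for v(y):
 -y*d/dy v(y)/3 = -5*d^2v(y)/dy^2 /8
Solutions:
 v(y) = C1 + C2*erfi(2*sqrt(15)*y/15)


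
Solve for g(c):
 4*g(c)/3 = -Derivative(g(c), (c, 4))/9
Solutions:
 g(c) = (C1*sin(3^(1/4)*c) + C2*cos(3^(1/4)*c))*exp(-3^(1/4)*c) + (C3*sin(3^(1/4)*c) + C4*cos(3^(1/4)*c))*exp(3^(1/4)*c)


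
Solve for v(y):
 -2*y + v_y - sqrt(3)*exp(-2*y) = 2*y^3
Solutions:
 v(y) = C1 + y^4/2 + y^2 - sqrt(3)*exp(-2*y)/2


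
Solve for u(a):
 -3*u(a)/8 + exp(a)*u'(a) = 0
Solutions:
 u(a) = C1*exp(-3*exp(-a)/8)


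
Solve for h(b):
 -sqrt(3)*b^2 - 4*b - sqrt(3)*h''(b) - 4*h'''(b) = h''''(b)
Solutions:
 h(b) = C1 + C2*b + C3*exp(b*(-2 + sqrt(4 - sqrt(3)))) + C4*exp(-b*(sqrt(4 - sqrt(3)) + 2)) - b^4/12 + 2*sqrt(3)*b^3/9 + b^2*(-8 + sqrt(3))/3


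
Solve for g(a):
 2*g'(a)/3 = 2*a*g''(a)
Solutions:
 g(a) = C1 + C2*a^(4/3)


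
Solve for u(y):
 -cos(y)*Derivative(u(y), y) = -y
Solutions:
 u(y) = C1 + Integral(y/cos(y), y)


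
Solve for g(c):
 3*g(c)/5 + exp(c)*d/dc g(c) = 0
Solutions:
 g(c) = C1*exp(3*exp(-c)/5)


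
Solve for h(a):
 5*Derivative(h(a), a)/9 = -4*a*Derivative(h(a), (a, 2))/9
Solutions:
 h(a) = C1 + C2/a^(1/4)


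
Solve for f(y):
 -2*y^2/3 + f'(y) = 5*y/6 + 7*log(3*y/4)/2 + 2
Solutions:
 f(y) = C1 + 2*y^3/9 + 5*y^2/12 + 7*y*log(y)/2 - 7*y*log(2) - 3*y/2 + 7*y*log(3)/2


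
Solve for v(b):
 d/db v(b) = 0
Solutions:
 v(b) = C1


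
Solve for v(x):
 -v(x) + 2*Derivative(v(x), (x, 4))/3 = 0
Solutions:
 v(x) = C1*exp(-2^(3/4)*3^(1/4)*x/2) + C2*exp(2^(3/4)*3^(1/4)*x/2) + C3*sin(2^(3/4)*3^(1/4)*x/2) + C4*cos(2^(3/4)*3^(1/4)*x/2)


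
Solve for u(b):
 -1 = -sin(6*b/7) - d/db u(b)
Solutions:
 u(b) = C1 + b + 7*cos(6*b/7)/6


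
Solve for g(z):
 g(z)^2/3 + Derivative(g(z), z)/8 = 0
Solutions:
 g(z) = 3/(C1 + 8*z)


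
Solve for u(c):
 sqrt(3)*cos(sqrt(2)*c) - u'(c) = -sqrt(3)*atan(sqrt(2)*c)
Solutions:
 u(c) = C1 + sqrt(3)*(c*atan(sqrt(2)*c) - sqrt(2)*log(2*c^2 + 1)/4) + sqrt(6)*sin(sqrt(2)*c)/2


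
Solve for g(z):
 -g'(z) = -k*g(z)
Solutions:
 g(z) = C1*exp(k*z)


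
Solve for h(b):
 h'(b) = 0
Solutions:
 h(b) = C1


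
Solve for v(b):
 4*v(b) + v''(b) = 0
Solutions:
 v(b) = C1*sin(2*b) + C2*cos(2*b)


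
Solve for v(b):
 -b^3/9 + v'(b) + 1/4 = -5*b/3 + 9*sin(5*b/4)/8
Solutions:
 v(b) = C1 + b^4/36 - 5*b^2/6 - b/4 - 9*cos(5*b/4)/10


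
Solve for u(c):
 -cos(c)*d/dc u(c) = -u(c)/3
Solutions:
 u(c) = C1*(sin(c) + 1)^(1/6)/(sin(c) - 1)^(1/6)


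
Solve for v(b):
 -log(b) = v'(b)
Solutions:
 v(b) = C1 - b*log(b) + b


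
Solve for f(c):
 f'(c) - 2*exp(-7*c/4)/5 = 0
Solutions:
 f(c) = C1 - 8*exp(-7*c/4)/35


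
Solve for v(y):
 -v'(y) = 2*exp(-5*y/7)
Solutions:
 v(y) = C1 + 14*exp(-5*y/7)/5


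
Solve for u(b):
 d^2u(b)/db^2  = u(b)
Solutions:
 u(b) = C1*exp(-b) + C2*exp(b)


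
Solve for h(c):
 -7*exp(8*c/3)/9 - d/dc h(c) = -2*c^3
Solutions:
 h(c) = C1 + c^4/2 - 7*exp(8*c/3)/24


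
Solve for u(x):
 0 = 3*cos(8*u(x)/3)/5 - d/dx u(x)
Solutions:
 -3*x/5 - 3*log(sin(8*u(x)/3) - 1)/16 + 3*log(sin(8*u(x)/3) + 1)/16 = C1


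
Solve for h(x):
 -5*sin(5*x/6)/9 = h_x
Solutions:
 h(x) = C1 + 2*cos(5*x/6)/3


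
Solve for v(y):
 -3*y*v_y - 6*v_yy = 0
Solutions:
 v(y) = C1 + C2*erf(y/2)


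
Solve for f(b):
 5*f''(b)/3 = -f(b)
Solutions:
 f(b) = C1*sin(sqrt(15)*b/5) + C2*cos(sqrt(15)*b/5)


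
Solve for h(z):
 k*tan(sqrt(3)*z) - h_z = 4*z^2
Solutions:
 h(z) = C1 - sqrt(3)*k*log(cos(sqrt(3)*z))/3 - 4*z^3/3


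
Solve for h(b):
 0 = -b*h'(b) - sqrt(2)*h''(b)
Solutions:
 h(b) = C1 + C2*erf(2^(1/4)*b/2)


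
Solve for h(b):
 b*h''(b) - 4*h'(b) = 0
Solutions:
 h(b) = C1 + C2*b^5


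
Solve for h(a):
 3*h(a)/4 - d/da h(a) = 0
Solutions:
 h(a) = C1*exp(3*a/4)


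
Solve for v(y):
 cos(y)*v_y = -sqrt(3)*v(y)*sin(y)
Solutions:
 v(y) = C1*cos(y)^(sqrt(3))


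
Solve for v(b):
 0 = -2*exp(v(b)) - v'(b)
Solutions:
 v(b) = log(1/(C1 + 2*b))


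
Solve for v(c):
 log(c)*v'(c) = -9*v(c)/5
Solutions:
 v(c) = C1*exp(-9*li(c)/5)


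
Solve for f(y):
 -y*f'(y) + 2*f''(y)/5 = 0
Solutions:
 f(y) = C1 + C2*erfi(sqrt(5)*y/2)


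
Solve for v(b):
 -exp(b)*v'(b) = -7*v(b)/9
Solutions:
 v(b) = C1*exp(-7*exp(-b)/9)


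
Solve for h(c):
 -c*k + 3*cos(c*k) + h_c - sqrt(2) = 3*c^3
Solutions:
 h(c) = C1 + 3*c^4/4 + c^2*k/2 + sqrt(2)*c - 3*sin(c*k)/k


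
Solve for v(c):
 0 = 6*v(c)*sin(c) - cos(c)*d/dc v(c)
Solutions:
 v(c) = C1/cos(c)^6


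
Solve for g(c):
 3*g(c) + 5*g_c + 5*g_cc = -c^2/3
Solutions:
 g(c) = -c^2/9 + 10*c/27 + (C1*sin(sqrt(35)*c/10) + C2*cos(sqrt(35)*c/10))*exp(-c/2) - 20/81


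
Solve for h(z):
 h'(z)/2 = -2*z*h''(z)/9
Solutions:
 h(z) = C1 + C2/z^(5/4)


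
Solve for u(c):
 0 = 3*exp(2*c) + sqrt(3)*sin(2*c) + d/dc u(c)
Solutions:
 u(c) = C1 - 3*exp(2*c)/2 + sqrt(3)*cos(2*c)/2


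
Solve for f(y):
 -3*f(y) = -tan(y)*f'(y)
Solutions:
 f(y) = C1*sin(y)^3


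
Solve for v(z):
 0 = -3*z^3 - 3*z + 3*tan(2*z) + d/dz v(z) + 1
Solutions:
 v(z) = C1 + 3*z^4/4 + 3*z^2/2 - z + 3*log(cos(2*z))/2


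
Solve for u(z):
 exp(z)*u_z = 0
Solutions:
 u(z) = C1


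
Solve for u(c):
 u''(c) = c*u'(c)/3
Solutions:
 u(c) = C1 + C2*erfi(sqrt(6)*c/6)


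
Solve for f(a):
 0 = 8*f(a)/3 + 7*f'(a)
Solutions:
 f(a) = C1*exp(-8*a/21)


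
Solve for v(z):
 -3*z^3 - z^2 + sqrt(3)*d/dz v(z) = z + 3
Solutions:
 v(z) = C1 + sqrt(3)*z^4/4 + sqrt(3)*z^3/9 + sqrt(3)*z^2/6 + sqrt(3)*z


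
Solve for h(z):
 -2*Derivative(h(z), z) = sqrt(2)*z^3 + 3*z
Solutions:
 h(z) = C1 - sqrt(2)*z^4/8 - 3*z^2/4


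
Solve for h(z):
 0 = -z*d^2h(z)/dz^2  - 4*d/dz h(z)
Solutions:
 h(z) = C1 + C2/z^3


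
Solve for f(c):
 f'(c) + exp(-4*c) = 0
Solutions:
 f(c) = C1 + exp(-4*c)/4


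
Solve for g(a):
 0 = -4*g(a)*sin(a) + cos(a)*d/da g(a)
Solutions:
 g(a) = C1/cos(a)^4


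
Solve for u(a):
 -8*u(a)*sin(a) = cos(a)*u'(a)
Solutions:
 u(a) = C1*cos(a)^8


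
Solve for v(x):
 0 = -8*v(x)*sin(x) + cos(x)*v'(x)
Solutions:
 v(x) = C1/cos(x)^8


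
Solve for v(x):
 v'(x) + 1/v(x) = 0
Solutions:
 v(x) = -sqrt(C1 - 2*x)
 v(x) = sqrt(C1 - 2*x)


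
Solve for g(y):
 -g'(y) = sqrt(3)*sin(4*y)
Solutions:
 g(y) = C1 + sqrt(3)*cos(4*y)/4


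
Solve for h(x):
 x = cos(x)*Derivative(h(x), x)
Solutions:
 h(x) = C1 + Integral(x/cos(x), x)


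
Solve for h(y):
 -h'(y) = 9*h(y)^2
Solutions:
 h(y) = 1/(C1 + 9*y)


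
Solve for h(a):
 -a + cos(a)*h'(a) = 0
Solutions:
 h(a) = C1 + Integral(a/cos(a), a)


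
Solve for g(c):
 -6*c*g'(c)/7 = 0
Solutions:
 g(c) = C1


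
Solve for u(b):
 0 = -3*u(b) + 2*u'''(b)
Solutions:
 u(b) = C3*exp(2^(2/3)*3^(1/3)*b/2) + (C1*sin(2^(2/3)*3^(5/6)*b/4) + C2*cos(2^(2/3)*3^(5/6)*b/4))*exp(-2^(2/3)*3^(1/3)*b/4)


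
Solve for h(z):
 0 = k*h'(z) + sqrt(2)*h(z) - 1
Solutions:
 h(z) = C1*exp(-sqrt(2)*z/k) + sqrt(2)/2


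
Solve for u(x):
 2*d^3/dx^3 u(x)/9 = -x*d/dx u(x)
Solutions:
 u(x) = C1 + Integral(C2*airyai(-6^(2/3)*x/2) + C3*airybi(-6^(2/3)*x/2), x)


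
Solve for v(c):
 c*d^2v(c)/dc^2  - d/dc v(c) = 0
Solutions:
 v(c) = C1 + C2*c^2


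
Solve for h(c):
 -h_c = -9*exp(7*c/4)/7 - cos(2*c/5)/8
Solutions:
 h(c) = C1 + 36*exp(7*c/4)/49 + 5*sin(2*c/5)/16


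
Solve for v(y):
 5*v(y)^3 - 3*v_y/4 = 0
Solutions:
 v(y) = -sqrt(6)*sqrt(-1/(C1 + 20*y))/2
 v(y) = sqrt(6)*sqrt(-1/(C1 + 20*y))/2


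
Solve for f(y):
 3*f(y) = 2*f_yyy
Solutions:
 f(y) = C3*exp(2^(2/3)*3^(1/3)*y/2) + (C1*sin(2^(2/3)*3^(5/6)*y/4) + C2*cos(2^(2/3)*3^(5/6)*y/4))*exp(-2^(2/3)*3^(1/3)*y/4)


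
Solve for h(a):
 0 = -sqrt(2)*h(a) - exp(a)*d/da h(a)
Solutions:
 h(a) = C1*exp(sqrt(2)*exp(-a))


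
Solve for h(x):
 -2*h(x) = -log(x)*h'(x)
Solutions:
 h(x) = C1*exp(2*li(x))


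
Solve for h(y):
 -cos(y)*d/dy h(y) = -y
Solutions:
 h(y) = C1 + Integral(y/cos(y), y)


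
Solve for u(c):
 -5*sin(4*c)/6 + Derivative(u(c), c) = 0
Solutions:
 u(c) = C1 - 5*cos(4*c)/24


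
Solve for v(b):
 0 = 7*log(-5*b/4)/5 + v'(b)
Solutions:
 v(b) = C1 - 7*b*log(-b)/5 + 7*b*(-log(5) + 1 + 2*log(2))/5


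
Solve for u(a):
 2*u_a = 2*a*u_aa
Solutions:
 u(a) = C1 + C2*a^2


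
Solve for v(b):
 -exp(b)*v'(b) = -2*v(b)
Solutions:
 v(b) = C1*exp(-2*exp(-b))


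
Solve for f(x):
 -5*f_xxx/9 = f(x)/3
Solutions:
 f(x) = C3*exp(-3^(1/3)*5^(2/3)*x/5) + (C1*sin(3^(5/6)*5^(2/3)*x/10) + C2*cos(3^(5/6)*5^(2/3)*x/10))*exp(3^(1/3)*5^(2/3)*x/10)


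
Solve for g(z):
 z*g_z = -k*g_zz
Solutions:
 g(z) = C1 + C2*sqrt(k)*erf(sqrt(2)*z*sqrt(1/k)/2)


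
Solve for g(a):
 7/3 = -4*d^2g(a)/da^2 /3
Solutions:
 g(a) = C1 + C2*a - 7*a^2/8


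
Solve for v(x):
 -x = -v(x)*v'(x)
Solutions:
 v(x) = -sqrt(C1 + x^2)
 v(x) = sqrt(C1 + x^2)


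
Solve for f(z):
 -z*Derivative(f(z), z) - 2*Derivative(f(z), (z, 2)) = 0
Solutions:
 f(z) = C1 + C2*erf(z/2)


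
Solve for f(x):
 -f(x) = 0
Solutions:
 f(x) = 0


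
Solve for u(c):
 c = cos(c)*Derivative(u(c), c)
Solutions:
 u(c) = C1 + Integral(c/cos(c), c)


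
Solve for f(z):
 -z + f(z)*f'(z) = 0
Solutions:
 f(z) = -sqrt(C1 + z^2)
 f(z) = sqrt(C1 + z^2)


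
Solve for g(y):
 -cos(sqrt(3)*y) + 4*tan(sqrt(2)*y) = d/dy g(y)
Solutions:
 g(y) = C1 - 2*sqrt(2)*log(cos(sqrt(2)*y)) - sqrt(3)*sin(sqrt(3)*y)/3


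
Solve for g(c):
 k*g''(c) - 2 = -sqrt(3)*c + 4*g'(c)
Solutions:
 g(c) = C1 + C2*exp(4*c/k) + sqrt(3)*c^2/8 + sqrt(3)*c*k/16 - c/2


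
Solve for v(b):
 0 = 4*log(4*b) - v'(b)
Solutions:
 v(b) = C1 + 4*b*log(b) - 4*b + b*log(256)


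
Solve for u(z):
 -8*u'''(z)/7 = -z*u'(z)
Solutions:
 u(z) = C1 + Integral(C2*airyai(7^(1/3)*z/2) + C3*airybi(7^(1/3)*z/2), z)


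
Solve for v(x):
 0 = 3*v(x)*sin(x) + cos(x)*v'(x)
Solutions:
 v(x) = C1*cos(x)^3


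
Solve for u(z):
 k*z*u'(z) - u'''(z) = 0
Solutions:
 u(z) = C1 + Integral(C2*airyai(k^(1/3)*z) + C3*airybi(k^(1/3)*z), z)


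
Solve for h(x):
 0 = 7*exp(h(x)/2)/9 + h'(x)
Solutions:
 h(x) = 2*log(1/(C1 + 7*x)) + 2*log(18)


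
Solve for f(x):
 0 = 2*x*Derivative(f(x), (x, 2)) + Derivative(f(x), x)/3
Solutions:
 f(x) = C1 + C2*x^(5/6)


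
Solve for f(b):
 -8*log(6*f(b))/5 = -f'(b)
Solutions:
 -5*Integral(1/(log(_y) + log(6)), (_y, f(b)))/8 = C1 - b


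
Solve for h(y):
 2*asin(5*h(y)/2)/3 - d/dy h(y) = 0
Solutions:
 Integral(1/asin(5*_y/2), (_y, h(y))) = C1 + 2*y/3


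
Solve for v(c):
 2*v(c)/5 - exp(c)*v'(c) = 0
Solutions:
 v(c) = C1*exp(-2*exp(-c)/5)


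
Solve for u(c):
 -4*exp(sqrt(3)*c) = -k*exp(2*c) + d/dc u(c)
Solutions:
 u(c) = C1 + k*exp(2*c)/2 - 4*sqrt(3)*exp(sqrt(3)*c)/3


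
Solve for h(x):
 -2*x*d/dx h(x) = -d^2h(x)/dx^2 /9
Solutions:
 h(x) = C1 + C2*erfi(3*x)
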